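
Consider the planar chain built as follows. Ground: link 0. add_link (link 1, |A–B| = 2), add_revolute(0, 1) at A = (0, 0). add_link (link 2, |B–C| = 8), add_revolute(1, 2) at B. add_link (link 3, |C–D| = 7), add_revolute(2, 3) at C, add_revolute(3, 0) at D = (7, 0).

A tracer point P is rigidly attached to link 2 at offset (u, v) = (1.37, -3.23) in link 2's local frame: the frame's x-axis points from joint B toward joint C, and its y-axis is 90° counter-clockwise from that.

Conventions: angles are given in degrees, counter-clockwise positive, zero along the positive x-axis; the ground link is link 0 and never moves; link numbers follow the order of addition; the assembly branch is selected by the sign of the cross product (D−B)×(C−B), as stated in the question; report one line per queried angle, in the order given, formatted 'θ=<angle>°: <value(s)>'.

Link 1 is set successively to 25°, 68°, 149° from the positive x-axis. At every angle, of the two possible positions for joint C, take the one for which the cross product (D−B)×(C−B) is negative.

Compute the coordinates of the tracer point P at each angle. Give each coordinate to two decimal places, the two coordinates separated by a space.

A=(0,0), D=(7.00,0)
θ=25°: B = A + 2.00·(cos25°, sin25°) = (1.8126, 0.8452)
θ=25°: |BD| = 5.2558
θ=25°: circle(B,8.00) ∩ circle(D,7.00): a=4.0549, h=6.8962
θ=25°:   candidates: C₊=(6.9238,6.9996) cross=36.245; C₋=(4.7057,-6.6133) cross=-36.245
θ=25°:   branch - wants cross < 0 → take C=(4.7057,-6.6133) (cross=-36.245)
θ=25°: ex = (C−B)/|BC| = (0.3616,-0.9323); ey = (0.9323,0.3616)
θ=25°: P = B + 1.37·ex + -3.23·ey = (-0.7033,-1.6001)
θ=68°: B = A + 2.00·(cos68°, sin68°) = (0.7492, 1.8544)
θ=68°: |BD| = 6.5200
θ=68°: circle(B,8.00) ∩ circle(D,7.00): a=4.4103, h=6.6745
θ=68°:   candidates: C₊=(6.8757,6.9989) cross=43.518; C₋=(3.0791,-5.7988) cross=-43.518
θ=68°:   branch - wants cross < 0 → take C=(3.0791,-5.7988) (cross=-43.518)
θ=68°: ex = (C−B)/|BC| = (0.2912,-0.9567); ey = (0.9567,0.2912)
θ=68°: P = B + 1.37·ex + -3.23·ey = (-1.9418,-0.3969)
θ=149°: B = A + 2.00·(cos149°, sin149°) = (-1.7143, 1.0301)
θ=149°: |BD| = 8.7750
θ=149°: circle(B,8.00) ∩ circle(D,7.00): a=5.2422, h=6.0431
θ=149°:   candidates: C₊=(4.2010,6.4160) cross=53.028; C₋=(2.7822,-5.5866) cross=-53.028
θ=149°:   branch - wants cross < 0 → take C=(2.7822,-5.5866) (cross=-53.028)
θ=149°: ex = (C−B)/|BC| = (0.5621,-0.8271); ey = (0.8271,0.5621)
θ=149°: P = B + 1.37·ex + -3.23·ey = (-3.6158,-1.9185)

θ=25°: -0.70 -1.60
θ=68°: -1.94 -0.40
θ=149°: -3.62 -1.92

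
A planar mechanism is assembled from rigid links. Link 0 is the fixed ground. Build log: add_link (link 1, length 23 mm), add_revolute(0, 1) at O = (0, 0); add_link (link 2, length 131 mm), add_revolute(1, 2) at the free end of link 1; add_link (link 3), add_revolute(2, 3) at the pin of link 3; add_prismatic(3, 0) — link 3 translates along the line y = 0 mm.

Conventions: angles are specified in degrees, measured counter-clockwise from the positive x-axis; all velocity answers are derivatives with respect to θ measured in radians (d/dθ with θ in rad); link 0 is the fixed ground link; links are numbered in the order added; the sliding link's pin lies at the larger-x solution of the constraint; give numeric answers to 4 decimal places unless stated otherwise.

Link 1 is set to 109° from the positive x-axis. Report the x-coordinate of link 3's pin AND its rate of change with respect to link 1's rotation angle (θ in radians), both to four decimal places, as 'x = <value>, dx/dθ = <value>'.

geometry: r = 23 mm, L = 131 mm, e = 0 mm
crank pin P = (r cos θ, r sin θ) = (-7.488068, 21.746927)
h = r sin θ − e = 21.746927 − 0 = 21.746927
x = r cos θ + √(L² − h²) = -7.488068 + 129.182318 = 121.694250
dx/dθ = −r sin θ − h·r cos θ/√(L² − h²) (θ in radians; h = 21.746927) = -20.486364

x = 121.6942, dx/dθ = -20.4864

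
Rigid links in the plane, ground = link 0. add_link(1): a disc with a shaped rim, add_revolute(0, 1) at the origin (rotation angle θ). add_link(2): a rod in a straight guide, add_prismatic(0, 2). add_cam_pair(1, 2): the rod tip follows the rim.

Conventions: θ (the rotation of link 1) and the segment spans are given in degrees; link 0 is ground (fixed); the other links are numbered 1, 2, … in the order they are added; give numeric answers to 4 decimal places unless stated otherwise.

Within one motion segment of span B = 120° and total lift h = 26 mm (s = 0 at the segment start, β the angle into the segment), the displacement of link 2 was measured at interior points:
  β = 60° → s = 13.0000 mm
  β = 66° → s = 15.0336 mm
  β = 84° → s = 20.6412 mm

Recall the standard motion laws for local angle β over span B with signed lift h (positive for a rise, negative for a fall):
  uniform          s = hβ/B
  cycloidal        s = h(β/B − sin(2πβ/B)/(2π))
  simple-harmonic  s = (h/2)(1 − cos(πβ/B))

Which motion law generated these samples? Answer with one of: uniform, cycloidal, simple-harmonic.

candidates at β/B = r: uniform s = h·r (linear in β); cycloidal s = h·(r − sin(2πr)/(2π)); simple-harmonic s = (h/2)(1 − cos(πr))
β=60°: printed 13.0000 | uniform 13.0000, cycloidal 13.0000, simple-harmonic 13.0000
β=66°: printed 15.0336 | uniform 14.3000, cycloidal 15.5787, simple-harmonic 15.0336
β=84°: printed 20.6412 | uniform 18.2000, cycloidal 22.1355, simple-harmonic 20.6412
only one law matches every sample → simple-harmonic

simple-harmonic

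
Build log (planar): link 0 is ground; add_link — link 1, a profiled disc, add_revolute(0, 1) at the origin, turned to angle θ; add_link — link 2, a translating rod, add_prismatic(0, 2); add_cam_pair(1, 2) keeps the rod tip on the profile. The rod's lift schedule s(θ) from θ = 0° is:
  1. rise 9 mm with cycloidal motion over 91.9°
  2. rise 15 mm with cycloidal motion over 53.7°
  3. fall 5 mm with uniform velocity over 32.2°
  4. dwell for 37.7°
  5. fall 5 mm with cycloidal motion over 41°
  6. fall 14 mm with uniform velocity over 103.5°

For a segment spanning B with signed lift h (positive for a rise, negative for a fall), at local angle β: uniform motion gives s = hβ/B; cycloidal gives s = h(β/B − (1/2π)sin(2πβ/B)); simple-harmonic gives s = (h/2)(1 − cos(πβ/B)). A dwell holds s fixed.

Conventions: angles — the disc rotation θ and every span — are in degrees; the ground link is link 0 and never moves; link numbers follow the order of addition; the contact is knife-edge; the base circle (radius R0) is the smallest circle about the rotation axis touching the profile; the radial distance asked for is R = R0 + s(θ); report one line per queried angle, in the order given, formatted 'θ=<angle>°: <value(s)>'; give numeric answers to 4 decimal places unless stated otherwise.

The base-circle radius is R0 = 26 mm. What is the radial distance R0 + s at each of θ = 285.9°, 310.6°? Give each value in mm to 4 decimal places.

seg 1 [0°–91.9°] cycloidal, h=9: full span → s += 9 → s = 9.0000
seg 2 [91.9°–145.6°] cycloidal, h=15: full span → s += 15 → s = 24.0000
seg 3 [145.6°–177.8°] uniform, h=-5: full span → s += -5 → s = 19.0000
seg 4 [177.8°–215.5°] dwell: s stays 19.0000
seg 5 [215.5°–256.5°] cycloidal, h=-5: full span → s += -5 → s = 14.0000
seg 6 [256.5°–360°] uniform, h=-14: θ=285.9° here. β=29.4, B=103.5. -14·29.4/103.5 = -3.9768 → s = 10.0232
seg 6 [256.5°–360°] uniform, h=-14: θ=310.6° here. β=54.1, B=103.5. -14·54.1/103.5 = -7.3179 → s = 6.6821
θ=285.9°: R = R0 + s = 26 + 10.0232 = 36.0232
θ=310.6°: R = R0 + s = 26 + 6.6821 = 32.6821

θ=285.9°: 36.0232
θ=310.6°: 32.6821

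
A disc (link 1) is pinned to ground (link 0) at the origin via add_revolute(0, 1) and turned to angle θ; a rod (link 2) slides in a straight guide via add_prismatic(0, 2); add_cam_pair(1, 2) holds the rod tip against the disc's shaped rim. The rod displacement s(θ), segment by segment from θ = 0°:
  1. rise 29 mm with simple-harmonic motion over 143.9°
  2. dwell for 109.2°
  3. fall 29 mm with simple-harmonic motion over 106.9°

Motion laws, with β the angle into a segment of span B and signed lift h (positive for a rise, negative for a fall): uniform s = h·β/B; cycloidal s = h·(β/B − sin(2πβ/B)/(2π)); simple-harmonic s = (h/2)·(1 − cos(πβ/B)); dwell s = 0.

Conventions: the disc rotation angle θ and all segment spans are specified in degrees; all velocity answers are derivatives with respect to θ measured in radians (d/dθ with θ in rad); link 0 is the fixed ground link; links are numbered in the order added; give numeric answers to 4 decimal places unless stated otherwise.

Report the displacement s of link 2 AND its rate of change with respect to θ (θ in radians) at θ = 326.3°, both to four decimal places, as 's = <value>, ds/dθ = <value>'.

segment 1 (0° to 143.9°, simple-harmonic, h = 29) is passed completely: s = 0.0000 + (29) = 29.0000
segment 2 (143.9° to 253.1°, dwell): s unchanged at 29.0000
θ = 326.3° falls in segment 3 (253.1° to 360°, simple-harmonic, h = -29): β = 326.3 − 253.1 = 73.2°, B = 106.9°; Δs = -29/2·(1 − cos(π·0.6848)) = -22.4514; s = 29.0000 − 22.4514 = 6.5486
velocity in seg [253.1°–360°] (simple-harmonic), θ in radians: β = 73.2° = 1.2776 rad, B = 106.9° = 1.8658 rad; ds/dθ = (πh/(2B)) sin(πβ/B) = (π·(-29)/(2·1.8658)) sin(π·0.6848) = -20.416955 mm/rad

s = 6.5486, ds/dθ = -20.4170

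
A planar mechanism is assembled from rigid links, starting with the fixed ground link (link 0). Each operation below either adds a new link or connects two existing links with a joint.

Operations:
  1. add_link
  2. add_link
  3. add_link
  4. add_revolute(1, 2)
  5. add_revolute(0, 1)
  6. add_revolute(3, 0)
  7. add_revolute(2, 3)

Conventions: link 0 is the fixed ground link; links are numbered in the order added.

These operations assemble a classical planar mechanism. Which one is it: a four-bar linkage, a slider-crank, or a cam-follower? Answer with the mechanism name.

links: 4 (incl. ground); joints: 4 revolute, 0 prismatic, 0 higher (cam) pair, forming one closed loop
4 links in a single 4R loop → four-bar linkage

four-bar linkage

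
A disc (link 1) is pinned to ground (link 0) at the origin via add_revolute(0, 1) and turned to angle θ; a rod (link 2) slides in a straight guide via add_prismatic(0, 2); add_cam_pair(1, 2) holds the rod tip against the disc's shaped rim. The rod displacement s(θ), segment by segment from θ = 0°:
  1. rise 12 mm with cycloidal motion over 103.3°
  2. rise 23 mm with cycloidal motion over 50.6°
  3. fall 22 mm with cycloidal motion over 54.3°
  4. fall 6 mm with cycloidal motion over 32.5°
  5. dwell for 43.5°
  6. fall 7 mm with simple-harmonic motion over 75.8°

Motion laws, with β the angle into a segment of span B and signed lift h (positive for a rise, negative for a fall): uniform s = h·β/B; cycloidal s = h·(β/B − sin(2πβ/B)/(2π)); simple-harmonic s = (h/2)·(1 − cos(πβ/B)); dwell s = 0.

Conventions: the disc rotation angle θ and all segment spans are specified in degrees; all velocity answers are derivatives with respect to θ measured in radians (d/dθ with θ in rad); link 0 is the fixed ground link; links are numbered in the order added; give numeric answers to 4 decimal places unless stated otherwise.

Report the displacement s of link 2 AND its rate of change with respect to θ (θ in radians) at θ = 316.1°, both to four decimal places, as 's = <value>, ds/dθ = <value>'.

segment 1 (0° to 103.3°, cycloidal, h = 12) is passed completely: s = 0.0000 + (12) = 12.0000
segment 2 (103.3° to 153.9°, cycloidal, h = 23) is passed completely: s = 12.0000 + (23) = 35.0000
segment 3 (153.9° to 208.2°, cycloidal, h = -22) is passed completely: s = 35.0000 + (-22) = 13.0000
segment 4 (208.2° to 240.7°, cycloidal, h = -6) is passed completely: s = 13.0000 + (-6) = 7.0000
segment 5 (240.7° to 284.2°, dwell): s unchanged at 7.0000
θ = 316.1° falls in segment 6 (284.2° to 360°, simple-harmonic, h = -7): β = 316.1 − 284.2 = 31.9°, B = 75.8°; Δs = -7/2·(1 − cos(π·0.4208)) = -2.6386; s = 7.0000 − 2.6386 = 4.3614
velocity in seg [284.2°–360°] (simple-harmonic), θ in radians: β = 31.9° = 0.5568 rad, B = 75.8° = 1.3230 rad; ds/dθ = (πh/(2B)) sin(πβ/B) = (π·(-7)/(2·1.3230)) sin(π·0.4208) = -8.055684 mm/rad

s = 4.3614, ds/dθ = -8.0557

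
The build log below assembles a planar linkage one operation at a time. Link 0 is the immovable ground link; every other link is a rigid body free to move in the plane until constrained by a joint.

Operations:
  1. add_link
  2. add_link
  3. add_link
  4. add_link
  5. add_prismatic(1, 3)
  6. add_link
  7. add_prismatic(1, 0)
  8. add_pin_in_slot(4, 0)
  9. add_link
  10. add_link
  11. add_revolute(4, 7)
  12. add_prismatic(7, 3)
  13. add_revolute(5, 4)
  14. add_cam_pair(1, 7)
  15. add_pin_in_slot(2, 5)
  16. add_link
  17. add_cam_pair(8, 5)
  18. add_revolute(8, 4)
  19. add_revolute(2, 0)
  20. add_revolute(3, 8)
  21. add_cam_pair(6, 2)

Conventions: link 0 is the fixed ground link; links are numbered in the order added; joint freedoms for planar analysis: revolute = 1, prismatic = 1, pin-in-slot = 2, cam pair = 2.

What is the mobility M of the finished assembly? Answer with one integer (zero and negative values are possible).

ground; <1,0,0>
#1 <2,0,0>
#2 <3,0,0>
#3 <4,0,0>
#4 <5,0,0>
P:1↔3 J1 <5,1,0>
#5 <6,1,0>
P:1↔0 J1 <6,2,0>
PS:4↔0 J2 <6,2,1>
#6 <7,2,1>
#7 <8,2,1>
R:4↔7 J1 <8,3,1>
P:7↔3 J1 <8,4,1>
R:5↔4 J1 <8,5,1>
C:1↔7 J2 <8,5,2>
PS:2↔5 J2 <8,5,3>
#8 <9,5,3>
C:8↔5 J2 <9,5,4>
R:8↔4 J1 <9,6,4>
R:2↔0 J1 <9,7,4>
R:3↔8 J1 <9,8,4>
C:6↔2 J2 <9,8,5>
3×8 − 2×8 − 1×5 = 3

M = 3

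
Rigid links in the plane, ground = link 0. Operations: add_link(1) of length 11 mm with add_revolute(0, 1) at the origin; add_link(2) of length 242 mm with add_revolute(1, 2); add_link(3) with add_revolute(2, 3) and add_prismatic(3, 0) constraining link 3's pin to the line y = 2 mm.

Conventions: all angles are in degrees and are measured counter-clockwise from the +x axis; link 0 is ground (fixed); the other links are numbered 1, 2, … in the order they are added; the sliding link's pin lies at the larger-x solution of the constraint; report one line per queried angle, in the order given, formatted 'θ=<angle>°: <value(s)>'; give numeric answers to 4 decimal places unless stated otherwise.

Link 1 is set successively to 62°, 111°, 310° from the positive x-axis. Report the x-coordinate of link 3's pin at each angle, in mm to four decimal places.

geometry: r = 11 mm, L = 242 mm, e = 2 mm
θ=62°: crank pin P = (r cos θ, r sin θ) = (5.164187, 9.712424)
θ=62°: h = r sin θ − e = 9.712424 − 2 = 7.712424
θ=62°: x = r cos θ + √(L² − h²) = 5.164187 + 241.877073 = 247.041260
θ=111°: crank pin P = (r cos θ, r sin θ) = (-3.942047, 10.269385)
θ=111°: h = r sin θ − e = 10.269385 − 2 = 8.269385
θ=111°: x = r cos θ + √(L² − h²) = -3.942047 + 241.858672 = 237.916625
θ=310°: crank pin P = (r cos θ, r sin θ) = (7.070664, -8.426489)
θ=310°: h = r sin θ − e = -8.426489 − 2 = -10.426489
θ=310°: x = r cos θ + √(L² − h²) = 7.070664 + 241.775285 = 248.845948

θ=62°: 247.0413
θ=111°: 237.9166
θ=310°: 248.8459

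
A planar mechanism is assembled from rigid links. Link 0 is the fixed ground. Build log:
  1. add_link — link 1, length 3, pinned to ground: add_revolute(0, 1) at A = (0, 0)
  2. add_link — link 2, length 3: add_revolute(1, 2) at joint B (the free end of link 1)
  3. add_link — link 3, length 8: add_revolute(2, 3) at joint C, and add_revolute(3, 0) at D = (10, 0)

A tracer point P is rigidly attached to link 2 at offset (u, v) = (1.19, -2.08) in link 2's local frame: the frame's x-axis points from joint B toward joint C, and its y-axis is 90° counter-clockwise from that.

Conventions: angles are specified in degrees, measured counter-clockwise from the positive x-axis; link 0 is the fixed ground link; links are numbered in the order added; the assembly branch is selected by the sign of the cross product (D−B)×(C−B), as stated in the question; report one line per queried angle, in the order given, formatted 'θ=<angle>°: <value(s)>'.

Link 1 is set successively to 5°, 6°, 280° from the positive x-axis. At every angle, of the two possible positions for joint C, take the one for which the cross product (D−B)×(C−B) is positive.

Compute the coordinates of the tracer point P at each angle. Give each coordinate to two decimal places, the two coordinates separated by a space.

A=(0,0), D=(10.00,0)
θ=5°: B = A + 3.00·(cos5°, sin5°) = (2.9886, 0.2615)
θ=5°: |BD| = 7.0163
θ=5°: circle(B,3.00) ∩ circle(D,8.00): a=-0.4113, h=2.9717
θ=5°:   candidates: C₊=(2.6883,3.2464) cross=20.850; C₋=(2.4668,-2.6928) cross=-20.850
θ=5°:   branch + wants cross > 0 → take C=(2.6883,3.2464) (cross=20.850)
θ=5°: ex = (C−B)/|BC| = (-0.1001,0.9950); ey = (-0.9950,-0.1001)
θ=5°: P = B + 1.19·ex + -2.08·ey = (4.9390,1.6537)
θ=6°: B = A + 3.00·(cos6°, sin6°) = (2.9836, 0.3136)
θ=6°: |BD| = 7.0234
θ=6°: circle(B,3.00) ∩ circle(D,8.00): a=-0.4037, h=2.9727
θ=6°:   candidates: C₊=(2.7130,3.3014) cross=20.879; C₋=(2.4475,-2.6381) cross=-20.879
θ=6°:   branch + wants cross > 0 → take C=(2.7130,3.3014) (cross=20.879)
θ=6°: ex = (C−B)/|BC| = (-0.0902,0.9959); ey = (-0.9959,-0.0902)
θ=6°: P = B + 1.19·ex + -2.08·ey = (4.9477,1.6864)
θ=280°: B = A + 3.00·(cos280°, sin280°) = (0.5209, -2.9544)
θ=280°: |BD| = 9.9288
θ=280°: circle(B,3.00) ∩ circle(D,8.00): a=2.1947, h=2.0453
θ=280°:   candidates: C₊=(2.0076,-0.3487) cross=20.308; C₋=(3.2248,-4.2541) cross=-20.308
θ=280°:   branch + wants cross > 0 → take C=(2.0076,-0.3487) (cross=20.308)
θ=280°: ex = (C−B)/|BC| = (0.4956,0.8686); ey = (-0.8686,0.4956)
θ=280°: P = B + 1.19·ex + -2.08·ey = (2.9173,-2.9516)

θ=5°: 4.94 1.65
θ=6°: 4.95 1.69
θ=280°: 2.92 -2.95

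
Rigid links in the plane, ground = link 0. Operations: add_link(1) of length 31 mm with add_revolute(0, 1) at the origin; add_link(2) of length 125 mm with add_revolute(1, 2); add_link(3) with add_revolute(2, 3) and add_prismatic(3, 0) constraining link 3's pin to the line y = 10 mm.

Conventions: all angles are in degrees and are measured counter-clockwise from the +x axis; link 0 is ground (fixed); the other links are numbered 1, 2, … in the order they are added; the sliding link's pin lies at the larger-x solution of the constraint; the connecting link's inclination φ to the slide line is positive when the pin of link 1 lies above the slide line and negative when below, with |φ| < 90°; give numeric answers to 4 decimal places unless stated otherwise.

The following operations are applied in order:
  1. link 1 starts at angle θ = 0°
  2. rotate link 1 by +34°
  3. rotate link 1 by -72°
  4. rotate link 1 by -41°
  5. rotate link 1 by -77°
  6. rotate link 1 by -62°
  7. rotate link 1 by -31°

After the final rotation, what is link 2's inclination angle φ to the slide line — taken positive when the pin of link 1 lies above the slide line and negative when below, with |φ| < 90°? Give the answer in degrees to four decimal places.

geometry: r = 31 mm, L = 125 mm, e = 10 mm; θ starts at 0°
rotate link 1 by +34°: θ ← 0° +34° = 34°
rotate link 1 by -72°: θ ← 34° -72° = -38°
rotate link 1 by -41°: θ ← -38° -41° = -79°
rotate link 1 by -77°: θ ← -79° -77° = -156°
rotate link 1 by -62°: θ ← -156° -62° = -218°
rotate link 1 by -31°: θ ← -218° -31° = -249°
h = r sin θ − e = 28.940993 − 10 = 18.940993
sin φ = h / L = 18.940993 / 125 = 0.15152795
φ = arcsin(0.15152795) = 8.715484°

8.7155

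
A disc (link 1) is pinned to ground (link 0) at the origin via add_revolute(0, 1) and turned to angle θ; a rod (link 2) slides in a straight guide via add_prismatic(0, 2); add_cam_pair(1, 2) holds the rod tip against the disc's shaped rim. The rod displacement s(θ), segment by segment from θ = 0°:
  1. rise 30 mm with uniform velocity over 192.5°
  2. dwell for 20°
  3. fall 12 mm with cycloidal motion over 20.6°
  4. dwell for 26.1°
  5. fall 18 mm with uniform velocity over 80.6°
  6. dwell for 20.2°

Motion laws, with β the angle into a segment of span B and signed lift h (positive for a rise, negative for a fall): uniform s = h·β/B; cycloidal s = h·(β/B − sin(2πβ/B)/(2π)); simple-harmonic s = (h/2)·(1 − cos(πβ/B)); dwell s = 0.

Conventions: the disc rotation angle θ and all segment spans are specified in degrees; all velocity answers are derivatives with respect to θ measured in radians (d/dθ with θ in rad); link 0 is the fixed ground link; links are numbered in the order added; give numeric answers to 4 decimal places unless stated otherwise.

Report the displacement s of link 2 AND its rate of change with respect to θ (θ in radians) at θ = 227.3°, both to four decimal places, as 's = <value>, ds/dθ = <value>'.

segment 1 (0° to 192.5°, uniform, h = 30) is passed completely: s = 0.0000 + (30) = 30.0000
segment 2 (192.5° to 212.5°, dwell): s unchanged at 30.0000
θ = 227.3° falls in segment 3 (212.5° to 233.1°, cycloidal, h = -12): β = 227.3 − 212.5 = 14.8°, B = 20.6°; Δs = -12·(0.7184 − sin(2π·0.7184)/(2π)) = -10.4938; s = 30.0000 − 10.4938 = 19.5062
velocity in seg [212.5°–233.1°] (cycloidal), θ in radians: β = 14.8° = 0.2583 rad, B = 20.6° = 0.3595 rad; ds/dθ = (h/B)(1 − cos(2πβ/B)) = ((-12)/0.3595)(1 − cos(2π·0.7184)) = -39.949943 mm/rad

s = 19.5062, ds/dθ = -39.9499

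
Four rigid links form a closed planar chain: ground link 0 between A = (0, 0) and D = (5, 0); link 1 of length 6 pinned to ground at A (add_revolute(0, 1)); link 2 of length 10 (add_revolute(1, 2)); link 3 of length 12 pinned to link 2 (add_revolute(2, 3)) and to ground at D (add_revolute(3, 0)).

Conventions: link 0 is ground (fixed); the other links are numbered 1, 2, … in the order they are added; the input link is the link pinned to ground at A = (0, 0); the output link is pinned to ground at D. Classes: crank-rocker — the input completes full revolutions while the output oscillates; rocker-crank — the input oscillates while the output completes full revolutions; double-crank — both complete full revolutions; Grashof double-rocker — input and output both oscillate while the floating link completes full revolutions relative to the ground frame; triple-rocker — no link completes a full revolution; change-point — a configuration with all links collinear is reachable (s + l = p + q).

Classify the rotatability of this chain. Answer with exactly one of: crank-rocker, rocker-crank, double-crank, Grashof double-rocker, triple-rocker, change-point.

lengths: ground=5, input=6, coupler=10, output=12
sorted: s=5 (shortest), l=12 (longest), p+q=16
s + l = 17 vs p + q = 16
s + l > p + q → non-Grashof → no link fully rotates → triple-rocker

triple-rocker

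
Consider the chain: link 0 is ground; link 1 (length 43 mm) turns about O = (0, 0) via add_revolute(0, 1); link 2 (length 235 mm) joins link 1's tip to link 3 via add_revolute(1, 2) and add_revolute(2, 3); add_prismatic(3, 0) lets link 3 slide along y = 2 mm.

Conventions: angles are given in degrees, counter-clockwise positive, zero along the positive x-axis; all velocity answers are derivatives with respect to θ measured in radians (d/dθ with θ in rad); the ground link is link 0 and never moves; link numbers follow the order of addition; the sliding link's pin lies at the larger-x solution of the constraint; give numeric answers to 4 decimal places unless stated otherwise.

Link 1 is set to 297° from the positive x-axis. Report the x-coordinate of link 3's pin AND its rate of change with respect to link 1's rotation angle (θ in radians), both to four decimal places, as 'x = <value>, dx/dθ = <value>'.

geometry: r = 43 mm, L = 235 mm, e = 2 mm
crank pin P = (r cos θ, r sin θ) = (19.521591, -38.313281)
h = r sin θ − e = -38.313281 − 2 = -40.313281
x = r cos θ + √(L² − h²) = 19.521591 + 231.516391 = 251.037983
dx/dθ = −r sin θ − h·r cos θ/√(L² − h²) (θ in radians; h = -40.313281) = 41.712519

x = 251.0380, dx/dθ = 41.7125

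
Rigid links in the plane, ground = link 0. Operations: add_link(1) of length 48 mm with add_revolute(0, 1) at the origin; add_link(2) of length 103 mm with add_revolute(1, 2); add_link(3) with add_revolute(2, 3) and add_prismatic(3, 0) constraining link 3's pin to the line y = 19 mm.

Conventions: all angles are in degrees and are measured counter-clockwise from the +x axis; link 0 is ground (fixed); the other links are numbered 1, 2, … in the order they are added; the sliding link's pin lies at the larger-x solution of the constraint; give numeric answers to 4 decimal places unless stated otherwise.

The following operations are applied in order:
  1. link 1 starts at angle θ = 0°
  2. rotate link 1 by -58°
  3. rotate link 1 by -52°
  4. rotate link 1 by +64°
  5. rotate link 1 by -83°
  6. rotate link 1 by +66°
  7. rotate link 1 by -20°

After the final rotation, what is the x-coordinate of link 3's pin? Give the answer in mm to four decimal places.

geometry: r = 48 mm, L = 103 mm, e = 19 mm; θ starts at 0°
rotate link 1 by -58°: θ ← 0° -58° = -58°
rotate link 1 by -52°: θ ← -58° -52° = -110°
rotate link 1 by +64°: θ ← -110° +64° = -46°
rotate link 1 by -83°: θ ← -46° -83° = -129°
rotate link 1 by +66°: θ ← -129° +66° = -63°
rotate link 1 by -20°: θ ← -63° -20° = -83°
crank pin P = (r cos θ, r sin θ) = (5.849728, -47.642215)
h = r sin θ − e = -47.642215 − 19 = -66.642215
x = r cos θ + √(L² − h²) = 5.849728 + 78.535439 = 84.385167

84.3852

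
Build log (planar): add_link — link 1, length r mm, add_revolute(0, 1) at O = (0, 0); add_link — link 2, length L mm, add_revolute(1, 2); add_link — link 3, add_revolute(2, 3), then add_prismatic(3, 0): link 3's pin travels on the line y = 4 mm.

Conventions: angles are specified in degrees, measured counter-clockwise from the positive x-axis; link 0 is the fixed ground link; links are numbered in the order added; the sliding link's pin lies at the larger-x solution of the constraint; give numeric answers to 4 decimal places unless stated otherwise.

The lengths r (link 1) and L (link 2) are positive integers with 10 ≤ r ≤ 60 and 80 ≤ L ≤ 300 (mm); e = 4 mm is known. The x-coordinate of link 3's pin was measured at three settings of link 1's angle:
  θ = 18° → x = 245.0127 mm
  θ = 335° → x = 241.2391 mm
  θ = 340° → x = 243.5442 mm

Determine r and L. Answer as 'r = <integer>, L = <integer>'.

constraint per measurement: (x − r cos θ)² + (r sin θ − e)² = L²
subtracting the θ₁ and θ₂ equations cancels the r² and L² terms:
r = (x₁² − x₂²) / (2[(x₁cos θ₁ + e sin θ₁) − (x₂cos θ₂ + e sin θ₂)]) = 52.9999 → r = 53
L² = (x₁ − r cos θ₁)² + (r sin θ₁ − e)² = 38024.9819 → L = 195.0000 → L = 195
check at θ₃=340°: x = 243.5442 (printed 243.5442) ✓

r = 53, L = 195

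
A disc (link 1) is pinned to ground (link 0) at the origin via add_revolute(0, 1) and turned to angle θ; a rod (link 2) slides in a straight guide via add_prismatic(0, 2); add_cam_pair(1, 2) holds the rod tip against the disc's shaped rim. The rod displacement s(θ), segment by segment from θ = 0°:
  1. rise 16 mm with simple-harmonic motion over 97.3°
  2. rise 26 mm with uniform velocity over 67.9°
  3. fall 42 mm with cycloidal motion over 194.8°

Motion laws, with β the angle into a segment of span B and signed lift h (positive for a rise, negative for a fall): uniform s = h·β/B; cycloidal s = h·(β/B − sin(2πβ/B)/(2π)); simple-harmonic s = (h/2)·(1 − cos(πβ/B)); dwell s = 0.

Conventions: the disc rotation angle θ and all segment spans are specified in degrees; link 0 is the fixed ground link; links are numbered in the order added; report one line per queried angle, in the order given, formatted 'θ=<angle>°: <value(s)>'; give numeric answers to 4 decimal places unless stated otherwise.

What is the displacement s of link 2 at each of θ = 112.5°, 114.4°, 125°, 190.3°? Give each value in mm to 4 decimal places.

segment 1 (0° to 97.3°, simple-harmonic, h = 16) is passed completely: s = 0.0000 + (16) = 16.0000
θ = 112.5° falls in segment 2 (97.3° to 165.2°, uniform, h = 26): β = 112.5 − 97.3 = 15.2°, B = 67.9°; Δs = 26·15.2/67.9 = 5.8203; s = 16.0000 + 5.8203 = 21.8203
θ = 114.4° falls in segment 2 (97.3° to 165.2°, uniform, h = 26): β = 114.4 − 97.3 = 17.1°, B = 67.9°; Δs = 26·17.1/67.9 = 6.5479; s = 16.0000 + 6.5479 = 22.5479
θ = 125° falls in segment 2 (97.3° to 165.2°, uniform, h = 26): β = 125 − 97.3 = 27.7°, B = 67.9°; Δs = 26·27.7/67.9 = 10.6068; s = 16.0000 + 10.6068 = 26.6068
segment 2 (97.3° to 165.2°, uniform, h = 26) is passed completely: s = 16.0000 + (26) = 42.0000
θ = 190.3° falls in segment 3 (165.2° to 360°, cycloidal, h = -42): β = 190.3 − 165.2 = 25.1°, B = 194.8°; Δs = -42·(0.1289 − sin(2π·0.1289)/(2π)) = -0.5721; s = 42.0000 − 0.5721 = 41.4279

θ=112.5°: 21.8203
θ=114.4°: 22.5479
θ=125°: 26.6068
θ=190.3°: 41.4279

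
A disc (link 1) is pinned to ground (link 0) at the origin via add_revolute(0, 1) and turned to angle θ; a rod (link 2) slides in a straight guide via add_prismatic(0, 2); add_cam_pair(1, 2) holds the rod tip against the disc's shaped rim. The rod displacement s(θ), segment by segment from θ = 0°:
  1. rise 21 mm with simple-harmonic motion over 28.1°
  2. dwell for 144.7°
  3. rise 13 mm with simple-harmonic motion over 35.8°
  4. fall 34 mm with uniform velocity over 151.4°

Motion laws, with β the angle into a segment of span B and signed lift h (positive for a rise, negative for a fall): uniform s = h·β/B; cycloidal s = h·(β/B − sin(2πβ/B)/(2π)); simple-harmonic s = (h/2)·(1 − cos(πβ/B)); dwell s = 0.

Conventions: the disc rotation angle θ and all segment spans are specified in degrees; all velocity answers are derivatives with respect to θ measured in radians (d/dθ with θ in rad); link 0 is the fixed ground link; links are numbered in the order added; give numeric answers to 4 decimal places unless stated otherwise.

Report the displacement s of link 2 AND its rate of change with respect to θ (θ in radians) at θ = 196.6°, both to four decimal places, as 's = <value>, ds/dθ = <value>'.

segment 1 (0° to 28.1°, simple-harmonic, h = 21) is passed completely: s = 0.0000 + (21) = 21.0000
segment 2 (28.1° to 172.8°, dwell): s unchanged at 21.0000
θ = 196.6° falls in segment 3 (172.8° to 208.6°, simple-harmonic, h = 13): β = 196.6 − 172.8 = 23.8°, B = 35.8°; Δs = 13/2·(1 − cos(π·0.6648)) = 9.7170; s = 21.0000 + 9.7170 = 30.7170
velocity in seg [172.8°–208.6°] (simple-harmonic), θ in radians: β = 23.8° = 0.4154 rad, B = 35.8° = 0.6248 rad; ds/dθ = (πh/(2B)) sin(πβ/B) = (π·13/(2·0.6248)) sin(π·0.6648) = 28.398178 mm/rad

s = 30.7170, ds/dθ = 28.3982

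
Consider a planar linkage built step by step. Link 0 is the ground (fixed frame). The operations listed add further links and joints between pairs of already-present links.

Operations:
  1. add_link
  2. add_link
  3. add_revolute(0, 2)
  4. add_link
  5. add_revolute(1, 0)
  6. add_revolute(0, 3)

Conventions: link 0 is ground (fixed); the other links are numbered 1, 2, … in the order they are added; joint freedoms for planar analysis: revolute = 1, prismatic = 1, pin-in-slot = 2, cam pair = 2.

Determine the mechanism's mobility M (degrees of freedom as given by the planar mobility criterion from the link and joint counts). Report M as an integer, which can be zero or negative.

L=1 J1=0 J2=0
add link → L=2 J1=0 J2=0
add link → L=3 J1=0 J2=0
R@0,2 dof=1 J1 → L=3 J1=1 J2=0
add link → L=4 J1=1 J2=0
R@1,0 dof=1 J1 → L=4 J1=2 J2=0
R@0,3 dof=1 J1 → L=4 J1=3 J2=0
M=3(L−1)−2J1−J2=3·3−2·3−0=3

M = 3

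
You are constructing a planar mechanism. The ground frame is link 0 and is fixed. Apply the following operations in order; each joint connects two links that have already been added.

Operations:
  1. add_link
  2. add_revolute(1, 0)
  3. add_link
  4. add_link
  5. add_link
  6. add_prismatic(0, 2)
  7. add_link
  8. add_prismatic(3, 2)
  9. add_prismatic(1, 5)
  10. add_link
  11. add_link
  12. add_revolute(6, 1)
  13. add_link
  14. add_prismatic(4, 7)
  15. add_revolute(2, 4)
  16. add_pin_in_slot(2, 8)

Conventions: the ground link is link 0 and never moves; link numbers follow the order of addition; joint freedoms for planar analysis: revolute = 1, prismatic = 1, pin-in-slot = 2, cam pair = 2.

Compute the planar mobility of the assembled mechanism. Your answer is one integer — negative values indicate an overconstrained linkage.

ground; <1,0,0>
#1 <2,0,0>
R:1↔0 J1 <2,1,0>
#2 <3,1,0>
#3 <4,1,0>
#4 <5,1,0>
P:0↔2 J1 <5,2,0>
#5 <6,2,0>
P:3↔2 J1 <6,3,0>
P:1↔5 J1 <6,4,0>
#6 <7,4,0>
#7 <8,4,0>
R:6↔1 J1 <8,5,0>
#8 <9,5,0>
P:4↔7 J1 <9,6,0>
R:2↔4 J1 <9,7,0>
PS:2↔8 J2 <9,7,1>
3×8 − 2×7 − 1×1 = 9

M = 9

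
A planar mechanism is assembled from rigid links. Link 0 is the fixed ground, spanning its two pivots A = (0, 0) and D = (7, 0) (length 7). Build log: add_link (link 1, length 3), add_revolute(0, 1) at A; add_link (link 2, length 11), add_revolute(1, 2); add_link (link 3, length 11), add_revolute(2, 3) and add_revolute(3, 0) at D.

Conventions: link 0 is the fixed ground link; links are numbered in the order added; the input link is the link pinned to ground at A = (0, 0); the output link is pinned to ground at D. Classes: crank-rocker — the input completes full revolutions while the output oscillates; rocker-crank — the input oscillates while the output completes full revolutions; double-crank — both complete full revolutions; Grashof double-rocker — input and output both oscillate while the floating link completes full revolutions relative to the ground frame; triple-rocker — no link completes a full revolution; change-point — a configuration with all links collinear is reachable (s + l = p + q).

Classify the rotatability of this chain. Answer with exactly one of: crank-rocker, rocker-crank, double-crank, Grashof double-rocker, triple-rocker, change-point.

lengths: ground=7, input=3, coupler=11, output=11
sorted: s=3 (shortest), l=11 (longest), p+q=18
s + l = 14 vs p + q = 18
s + l < p + q (Grashof) with shortest = input link → crank-rocker

crank-rocker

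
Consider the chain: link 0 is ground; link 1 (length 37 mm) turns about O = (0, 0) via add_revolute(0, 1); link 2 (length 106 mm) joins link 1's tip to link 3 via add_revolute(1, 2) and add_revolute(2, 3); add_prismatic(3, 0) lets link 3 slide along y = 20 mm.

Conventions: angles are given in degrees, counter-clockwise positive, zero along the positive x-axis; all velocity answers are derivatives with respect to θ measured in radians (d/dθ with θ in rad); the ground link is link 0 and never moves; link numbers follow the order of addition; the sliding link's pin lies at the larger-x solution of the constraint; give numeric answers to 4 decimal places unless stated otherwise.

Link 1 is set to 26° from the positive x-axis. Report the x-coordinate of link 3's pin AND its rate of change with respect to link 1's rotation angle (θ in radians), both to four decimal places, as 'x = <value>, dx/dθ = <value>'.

geometry: r = 37 mm, L = 106 mm, e = 20 mm
crank pin P = (r cos θ, r sin θ) = (33.255380, 16.219732)
h = r sin θ − e = 16.219732 − 20 = -3.780268
x = r cos θ + √(L² − h²) = 33.255380 + 105.932571 = 139.187951
dx/dθ = −r sin θ − h·r cos θ/√(L² − h²) (θ in radians; h = -3.780268) = -15.032994

x = 139.1880, dx/dθ = -15.0330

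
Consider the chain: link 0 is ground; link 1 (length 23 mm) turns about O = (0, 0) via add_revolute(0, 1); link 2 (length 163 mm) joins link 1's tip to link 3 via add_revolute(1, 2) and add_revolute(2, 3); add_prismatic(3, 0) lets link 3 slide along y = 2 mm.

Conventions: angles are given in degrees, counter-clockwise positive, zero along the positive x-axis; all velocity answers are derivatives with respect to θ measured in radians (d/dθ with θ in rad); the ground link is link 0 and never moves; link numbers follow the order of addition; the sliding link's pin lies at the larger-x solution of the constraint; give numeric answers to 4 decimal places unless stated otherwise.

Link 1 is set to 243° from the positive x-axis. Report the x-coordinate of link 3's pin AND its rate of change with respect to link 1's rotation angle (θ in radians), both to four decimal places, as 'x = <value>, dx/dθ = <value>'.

geometry: r = 23 mm, L = 163 mm, e = 2 mm
crank pin P = (r cos θ, r sin θ) = (-10.441781, -20.493150)
h = r sin θ − e = -20.493150 − 2 = -22.493150
x = r cos θ + √(L² − h²) = -10.441781 + 161.440572 = 150.998790
dx/dθ = −r sin θ − h·r cos θ/√(L² − h²) (θ in radians; h = -22.493150) = 19.038320

x = 150.9988, dx/dθ = 19.0383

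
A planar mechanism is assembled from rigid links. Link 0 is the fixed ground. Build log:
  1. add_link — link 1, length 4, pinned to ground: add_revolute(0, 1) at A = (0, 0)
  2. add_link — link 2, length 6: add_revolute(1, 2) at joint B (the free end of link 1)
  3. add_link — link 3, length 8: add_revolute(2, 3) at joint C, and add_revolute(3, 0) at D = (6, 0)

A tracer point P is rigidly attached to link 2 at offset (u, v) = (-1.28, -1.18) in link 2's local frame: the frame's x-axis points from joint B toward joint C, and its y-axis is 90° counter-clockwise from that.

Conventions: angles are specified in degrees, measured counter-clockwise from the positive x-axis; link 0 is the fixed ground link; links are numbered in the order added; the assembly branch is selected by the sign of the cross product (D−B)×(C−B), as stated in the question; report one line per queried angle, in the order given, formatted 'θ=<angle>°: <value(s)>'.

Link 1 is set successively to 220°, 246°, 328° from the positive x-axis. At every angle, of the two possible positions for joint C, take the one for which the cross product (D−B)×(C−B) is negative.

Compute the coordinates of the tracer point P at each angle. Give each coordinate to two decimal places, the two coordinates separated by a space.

A=(0,0), D=(6.00,0)
θ=220°: B = A + 4.00·(cos220°, sin220°) = (-3.0642, -2.5712)
θ=220°: |BD| = 9.4218
θ=220°: circle(B,6.00) ∩ circle(D,8.00): a=3.2250, h=5.0596
θ=220°:   candidates: C₊=(-1.3423,3.1765) cross=47.670; C₋=(1.4191,-6.5586) cross=-47.670
θ=220°:   branch - wants cross < 0 → take C=(1.4191,-6.5586) (cross=-47.670)
θ=220°: ex = (C−B)/|BC| = (0.7472,-0.6646); ey = (0.6646,0.7472)
θ=220°: P = B + -1.28·ex + -1.18·ey = (-4.8048,-2.6022)
θ=246°: B = A + 4.00·(cos246°, sin246°) = (-1.6269, -3.6542)
θ=246°: |BD| = 8.4571
θ=246°: circle(B,6.00) ∩ circle(D,8.00): a=2.5732, h=5.4202
θ=246°:   candidates: C₊=(-1.6484,2.3458) cross=45.840; C₋=(3.0356,-7.4305) cross=-45.840
θ=246°:   branch - wants cross < 0 → take C=(3.0356,-7.4305) (cross=-45.840)
θ=246°: ex = (C−B)/|BC| = (0.7771,-0.6294); ey = (0.6294,0.7771)
θ=246°: P = B + -1.28·ex + -1.18·ey = (-3.3643,-3.7655)
θ=328°: B = A + 4.00·(cos328°, sin328°) = (3.3922, -2.1197)
θ=328°: |BD| = 3.3606
θ=328°: circle(B,6.00) ∩ circle(D,8.00): a=-2.4856, h=5.4609
θ=328°:   candidates: C₊=(-1.9811,0.5502) cross=18.352; C₋=(4.9078,-7.9251) cross=-18.352
θ=328°:   branch - wants cross < 0 → take C=(4.9078,-7.9251) (cross=-18.352)
θ=328°: ex = (C−B)/|BC| = (0.2526,-0.9676); ey = (0.9676,0.2526)
θ=328°: P = B + -1.28·ex + -1.18·ey = (1.9271,-1.1793)

θ=220°: -4.80 -2.60
θ=246°: -3.36 -3.77
θ=328°: 1.93 -1.18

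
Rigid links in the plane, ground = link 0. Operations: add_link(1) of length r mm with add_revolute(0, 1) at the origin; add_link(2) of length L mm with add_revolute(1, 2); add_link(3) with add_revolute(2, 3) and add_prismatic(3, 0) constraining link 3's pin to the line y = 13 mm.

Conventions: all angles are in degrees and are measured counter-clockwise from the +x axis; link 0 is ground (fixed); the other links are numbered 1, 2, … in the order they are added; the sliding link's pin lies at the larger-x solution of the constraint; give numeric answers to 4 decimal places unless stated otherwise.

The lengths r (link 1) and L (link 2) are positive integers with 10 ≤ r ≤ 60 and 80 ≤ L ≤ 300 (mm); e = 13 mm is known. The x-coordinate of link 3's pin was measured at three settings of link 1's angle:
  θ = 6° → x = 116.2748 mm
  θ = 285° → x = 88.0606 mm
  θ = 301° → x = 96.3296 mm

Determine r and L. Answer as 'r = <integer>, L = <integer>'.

constraint per measurement: (x − r cos θ)² + (r sin θ − e)² = L²
subtracting the θ₁ and θ₂ equations cancels the r² and L² terms:
r = (x₁² − x₂²) / (2[(x₁cos θ₁ + e sin θ₁) − (x₂cos θ₂ + e sin θ₂)]) = 27.0001 → r = 27
L² = (x₁ − r cos θ₁)² + (r sin θ₁ − e)² = 8100.0071 → L = 90.0000 → L = 90
check at θ₃=301°: x = 96.3296 (printed 96.3296) ✓

r = 27, L = 90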